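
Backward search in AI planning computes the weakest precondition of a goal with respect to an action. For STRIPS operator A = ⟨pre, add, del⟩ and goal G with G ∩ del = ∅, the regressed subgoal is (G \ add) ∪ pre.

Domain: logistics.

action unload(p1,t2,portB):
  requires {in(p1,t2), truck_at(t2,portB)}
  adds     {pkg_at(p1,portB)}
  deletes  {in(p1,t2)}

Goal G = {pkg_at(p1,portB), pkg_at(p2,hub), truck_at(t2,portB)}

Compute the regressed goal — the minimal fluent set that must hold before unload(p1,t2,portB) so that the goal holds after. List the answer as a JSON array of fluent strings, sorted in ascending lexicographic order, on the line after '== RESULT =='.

Regress:
  G ∩ del = {}  (empty — regression defined)
  G \ add = {pkg_at(p1,portB), pkg_at(p2,hub), truck_at(t2,portB)} \ {pkg_at(p1,portB)} = {pkg_at(p2,hub), truck_at(t2,portB)}
  ∪ pre   = {pkg_at(p2,hub), truck_at(t2,portB)} ∪ {in(p1,t2), truck_at(t2,portB)}
          = {in(p1,t2), pkg_at(p2,hub), truck_at(t2,portB)}

== RESULT ==
["in(p1,t2)", "pkg_at(p2,hub)", "truck_at(t2,portB)"]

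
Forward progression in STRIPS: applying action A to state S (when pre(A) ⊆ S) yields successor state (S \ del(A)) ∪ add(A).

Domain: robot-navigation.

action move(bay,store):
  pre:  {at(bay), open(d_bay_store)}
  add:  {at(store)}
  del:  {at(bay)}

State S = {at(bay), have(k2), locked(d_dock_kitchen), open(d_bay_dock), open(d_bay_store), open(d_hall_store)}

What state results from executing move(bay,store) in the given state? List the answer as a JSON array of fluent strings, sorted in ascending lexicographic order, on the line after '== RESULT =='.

Compute (S \ del) ∪ add:
  pre ⊆ S: {at(bay), open(d_bay_store)} ⊆ S  — applicable
  S \ del = {have(k2), locked(d_dock_kitchen), open(d_bay_dock), open(d_bay_store), open(d_hall_store)}
  ∪ add   = {at(store), have(k2), locked(d_dock_kitchen), open(d_bay_dock), open(d_bay_store), open(d_hall_store)}

== RESULT ==
["at(store)", "have(k2)", "locked(d_dock_kitchen)", "open(d_bay_dock)", "open(d_bay_store)", "open(d_hall_store)"]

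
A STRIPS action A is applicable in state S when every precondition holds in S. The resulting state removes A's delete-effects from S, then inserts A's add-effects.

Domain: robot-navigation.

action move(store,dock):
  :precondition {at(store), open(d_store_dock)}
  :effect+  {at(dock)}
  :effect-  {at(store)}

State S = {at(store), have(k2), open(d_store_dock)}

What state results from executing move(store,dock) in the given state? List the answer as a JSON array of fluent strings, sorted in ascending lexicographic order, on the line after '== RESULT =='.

Compute (S \ del) ∪ add:
  pre ⊆ S: {at(store), open(d_store_dock)} ⊆ S  — applicable
  S \ del = {have(k2), open(d_store_dock)}
  ∪ add   = {at(dock), have(k2), open(d_store_dock)}

== RESULT ==
["at(dock)", "have(k2)", "open(d_store_dock)"]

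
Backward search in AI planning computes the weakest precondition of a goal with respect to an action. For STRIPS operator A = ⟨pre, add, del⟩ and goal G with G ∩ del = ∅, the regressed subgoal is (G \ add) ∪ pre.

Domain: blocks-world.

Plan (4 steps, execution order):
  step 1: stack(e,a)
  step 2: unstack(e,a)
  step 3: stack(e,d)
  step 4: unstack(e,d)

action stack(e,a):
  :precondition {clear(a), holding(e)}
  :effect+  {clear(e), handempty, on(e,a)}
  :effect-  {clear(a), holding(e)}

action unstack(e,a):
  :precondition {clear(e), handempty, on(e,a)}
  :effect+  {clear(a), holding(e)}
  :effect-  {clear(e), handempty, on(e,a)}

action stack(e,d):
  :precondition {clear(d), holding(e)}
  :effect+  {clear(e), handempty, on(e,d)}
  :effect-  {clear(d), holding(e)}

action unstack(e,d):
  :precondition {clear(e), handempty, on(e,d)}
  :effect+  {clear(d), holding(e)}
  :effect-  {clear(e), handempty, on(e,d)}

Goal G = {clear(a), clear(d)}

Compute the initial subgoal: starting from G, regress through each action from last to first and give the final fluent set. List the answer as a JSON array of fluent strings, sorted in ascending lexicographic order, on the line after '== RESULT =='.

Regress step by step:
  through step 4 (unstack(e,d)): drop {clear(d)}, keep {clear(a)}, require {clear(e), handempty, on(e,d)}
    → {clear(a), clear(e), handempty, on(e,d)}
  through step 3 (stack(e,d)): drop {clear(e), handempty, on(e,d)}, keep {clear(a)}, require {clear(d), holding(e)}
    → {clear(a), clear(d), holding(e)}
  through step 2 (unstack(e,a)): drop {clear(a), holding(e)}, keep {clear(d)}, require {clear(e), handempty, on(e,a)}
    → {clear(d), clear(e), handempty, on(e,a)}
  through step 1 (stack(e,a)): drop {clear(e), handempty, on(e,a)}, keep {clear(d)}, require {clear(a), holding(e)}
    → {clear(a), clear(d), holding(e)}

== RESULT ==
["clear(a)", "clear(d)", "holding(e)"]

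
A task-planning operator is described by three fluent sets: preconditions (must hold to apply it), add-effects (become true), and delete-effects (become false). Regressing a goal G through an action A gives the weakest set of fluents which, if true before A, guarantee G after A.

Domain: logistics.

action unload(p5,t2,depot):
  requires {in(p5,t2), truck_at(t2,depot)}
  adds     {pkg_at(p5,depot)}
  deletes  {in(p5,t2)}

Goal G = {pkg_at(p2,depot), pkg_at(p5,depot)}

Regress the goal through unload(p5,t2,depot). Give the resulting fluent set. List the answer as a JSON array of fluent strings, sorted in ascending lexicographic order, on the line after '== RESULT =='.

Compute (G \ add) ∪ pre:
  G ∩ del = {}  (empty — regression defined)
  G \ add = {pkg_at(p2,depot), pkg_at(p5,depot)} \ {pkg_at(p5,depot)} = {pkg_at(p2,depot)}
  ∪ pre   = {pkg_at(p2,depot)} ∪ {in(p5,t2), truck_at(t2,depot)}
          = {in(p5,t2), pkg_at(p2,depot), truck_at(t2,depot)}

== RESULT ==
["in(p5,t2)", "pkg_at(p2,depot)", "truck_at(t2,depot)"]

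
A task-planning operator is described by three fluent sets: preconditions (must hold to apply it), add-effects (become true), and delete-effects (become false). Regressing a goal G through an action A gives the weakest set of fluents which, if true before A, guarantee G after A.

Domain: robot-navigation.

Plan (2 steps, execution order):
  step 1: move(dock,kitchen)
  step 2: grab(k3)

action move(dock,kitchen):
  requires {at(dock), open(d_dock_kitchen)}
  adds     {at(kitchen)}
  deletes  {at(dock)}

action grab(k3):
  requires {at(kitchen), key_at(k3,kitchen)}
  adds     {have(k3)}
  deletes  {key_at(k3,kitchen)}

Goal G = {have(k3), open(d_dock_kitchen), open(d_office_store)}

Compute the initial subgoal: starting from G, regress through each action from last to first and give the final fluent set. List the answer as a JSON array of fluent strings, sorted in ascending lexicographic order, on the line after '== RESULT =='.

Regress step by step:
  through step 2 (grab(k3)): drop {have(k3)}, keep {open(d_dock_kitchen), open(d_office_store)}, require {at(kitchen), key_at(k3,kitchen)}
    → {at(kitchen), key_at(k3,kitchen), open(d_dock_kitchen), open(d_office_store)}
  through step 1 (move(dock,kitchen)): drop {at(kitchen)}, keep {key_at(k3,kitchen), open(d_dock_kitchen), open(d_office_store)}, require {at(dock), open(d_dock_kitchen)}
    → {at(dock), key_at(k3,kitchen), open(d_dock_kitchen), open(d_office_store)}

== RESULT ==
["at(dock)", "key_at(k3,kitchen)", "open(d_dock_kitchen)", "open(d_office_store)"]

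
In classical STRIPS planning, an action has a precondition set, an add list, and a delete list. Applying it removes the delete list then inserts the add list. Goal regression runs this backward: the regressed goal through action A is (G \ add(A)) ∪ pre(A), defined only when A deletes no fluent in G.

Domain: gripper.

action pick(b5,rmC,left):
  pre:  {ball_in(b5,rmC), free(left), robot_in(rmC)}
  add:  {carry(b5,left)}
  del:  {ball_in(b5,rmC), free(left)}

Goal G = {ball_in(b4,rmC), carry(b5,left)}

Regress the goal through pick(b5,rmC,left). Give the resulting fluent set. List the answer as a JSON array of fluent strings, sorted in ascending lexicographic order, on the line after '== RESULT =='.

Compute (G \ add) ∪ pre:
  G ∩ del = {}  (empty — regression defined)
  G \ add = {ball_in(b4,rmC), carry(b5,left)} \ {carry(b5,left)} = {ball_in(b4,rmC)}
  ∪ pre   = {ball_in(b4,rmC)} ∪ {ball_in(b5,rmC), free(left), robot_in(rmC)}
          = {ball_in(b4,rmC), ball_in(b5,rmC), free(left), robot_in(rmC)}

== RESULT ==
["ball_in(b4,rmC)", "ball_in(b5,rmC)", "free(left)", "robot_in(rmC)"]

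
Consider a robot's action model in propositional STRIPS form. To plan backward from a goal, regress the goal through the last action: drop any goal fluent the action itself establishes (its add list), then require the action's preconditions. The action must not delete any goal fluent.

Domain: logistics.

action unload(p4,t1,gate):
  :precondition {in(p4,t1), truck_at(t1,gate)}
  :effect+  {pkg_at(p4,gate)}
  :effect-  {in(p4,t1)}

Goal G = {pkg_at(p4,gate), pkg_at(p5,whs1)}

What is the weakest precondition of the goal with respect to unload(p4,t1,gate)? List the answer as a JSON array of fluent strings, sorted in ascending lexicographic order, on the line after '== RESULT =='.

Regress:
  G ∩ del = {}  (empty — regression defined)
  G \ add = {pkg_at(p4,gate), pkg_at(p5,whs1)} \ {pkg_at(p4,gate)} = {pkg_at(p5,whs1)}
  ∪ pre   = {pkg_at(p5,whs1)} ∪ {in(p4,t1), truck_at(t1,gate)}
          = {in(p4,t1), pkg_at(p5,whs1), truck_at(t1,gate)}

== RESULT ==
["in(p4,t1)", "pkg_at(p5,whs1)", "truck_at(t1,gate)"]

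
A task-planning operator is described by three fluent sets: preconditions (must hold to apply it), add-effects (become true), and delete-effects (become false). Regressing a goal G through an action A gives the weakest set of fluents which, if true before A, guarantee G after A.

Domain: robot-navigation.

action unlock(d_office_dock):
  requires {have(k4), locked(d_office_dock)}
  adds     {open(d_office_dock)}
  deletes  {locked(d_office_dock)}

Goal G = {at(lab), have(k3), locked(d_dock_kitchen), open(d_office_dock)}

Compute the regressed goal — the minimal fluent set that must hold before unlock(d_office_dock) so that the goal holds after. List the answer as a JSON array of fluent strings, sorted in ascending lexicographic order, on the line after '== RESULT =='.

Regress:
  G ∩ del = {}  (empty — regression defined)
  G \ add = {at(lab), have(k3), locked(d_dock_kitchen), open(d_office_dock)} \ {open(d_office_dock)} = {at(lab), have(k3), locked(d_dock_kitchen)}
  ∪ pre   = {at(lab), have(k3), locked(d_dock_kitchen)} ∪ {have(k4), locked(d_office_dock)}
          = {at(lab), have(k3), have(k4), locked(d_dock_kitchen), locked(d_office_dock)}

== RESULT ==
["at(lab)", "have(k3)", "have(k4)", "locked(d_dock_kitchen)", "locked(d_office_dock)"]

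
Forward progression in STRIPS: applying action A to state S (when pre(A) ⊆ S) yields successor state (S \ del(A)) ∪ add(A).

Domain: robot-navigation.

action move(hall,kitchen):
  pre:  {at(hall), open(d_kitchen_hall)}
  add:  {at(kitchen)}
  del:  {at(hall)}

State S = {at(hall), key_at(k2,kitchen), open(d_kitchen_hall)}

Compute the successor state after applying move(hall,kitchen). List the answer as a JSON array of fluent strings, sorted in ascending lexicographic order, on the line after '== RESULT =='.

Progress:
  pre ⊆ S: {at(hall), open(d_kitchen_hall)} ⊆ S  — applicable
  S \ del = {key_at(k2,kitchen), open(d_kitchen_hall)}
  ∪ add   = {at(kitchen), key_at(k2,kitchen), open(d_kitchen_hall)}

== RESULT ==
["at(kitchen)", "key_at(k2,kitchen)", "open(d_kitchen_hall)"]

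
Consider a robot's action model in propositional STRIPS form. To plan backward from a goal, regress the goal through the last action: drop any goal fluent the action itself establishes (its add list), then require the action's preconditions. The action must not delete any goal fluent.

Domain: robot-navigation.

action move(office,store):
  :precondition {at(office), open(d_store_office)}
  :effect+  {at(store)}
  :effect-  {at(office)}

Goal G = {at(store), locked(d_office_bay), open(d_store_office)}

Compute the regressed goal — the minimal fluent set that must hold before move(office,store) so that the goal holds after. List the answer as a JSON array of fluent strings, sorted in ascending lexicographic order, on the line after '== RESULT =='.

Regress:
  G ∩ del = {}  (empty — regression defined)
  G \ add = {at(store), locked(d_office_bay), open(d_store_office)} \ {at(store)} = {locked(d_office_bay), open(d_store_office)}
  ∪ pre   = {locked(d_office_bay), open(d_store_office)} ∪ {at(office), open(d_store_office)}
          = {at(office), locked(d_office_bay), open(d_store_office)}

== RESULT ==
["at(office)", "locked(d_office_bay)", "open(d_store_office)"]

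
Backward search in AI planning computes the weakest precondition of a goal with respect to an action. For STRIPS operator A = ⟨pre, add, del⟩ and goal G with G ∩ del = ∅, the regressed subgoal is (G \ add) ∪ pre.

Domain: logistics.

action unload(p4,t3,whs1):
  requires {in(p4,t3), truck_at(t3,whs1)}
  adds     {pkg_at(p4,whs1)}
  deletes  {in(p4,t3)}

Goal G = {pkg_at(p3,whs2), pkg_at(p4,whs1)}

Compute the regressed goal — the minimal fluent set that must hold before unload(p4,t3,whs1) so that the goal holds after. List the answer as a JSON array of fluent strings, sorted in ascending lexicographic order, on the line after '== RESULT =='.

Compute (G \ add) ∪ pre:
  G ∩ del = {}  (empty — regression defined)
  G \ add = {pkg_at(p3,whs2), pkg_at(p4,whs1)} \ {pkg_at(p4,whs1)} = {pkg_at(p3,whs2)}
  ∪ pre   = {pkg_at(p3,whs2)} ∪ {in(p4,t3), truck_at(t3,whs1)}
          = {in(p4,t3), pkg_at(p3,whs2), truck_at(t3,whs1)}

== RESULT ==
["in(p4,t3)", "pkg_at(p3,whs2)", "truck_at(t3,whs1)"]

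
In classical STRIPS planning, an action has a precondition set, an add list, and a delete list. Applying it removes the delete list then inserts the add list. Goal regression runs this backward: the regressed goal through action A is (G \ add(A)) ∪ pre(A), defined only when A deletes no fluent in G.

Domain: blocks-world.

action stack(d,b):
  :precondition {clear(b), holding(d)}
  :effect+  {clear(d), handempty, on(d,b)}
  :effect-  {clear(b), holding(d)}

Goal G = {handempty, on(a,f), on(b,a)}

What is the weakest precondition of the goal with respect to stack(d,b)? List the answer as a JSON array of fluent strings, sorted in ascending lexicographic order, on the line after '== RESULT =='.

Regress:
  G ∩ del = {}  (empty — regression defined)
  G \ add = {handempty, on(a,f), on(b,a)} \ {clear(d), handempty, on(d,b)} = {on(a,f), on(b,a)}
  ∪ pre   = {on(a,f), on(b,a)} ∪ {clear(b), holding(d)}
          = {clear(b), holding(d), on(a,f), on(b,a)}

== RESULT ==
["clear(b)", "holding(d)", "on(a,f)", "on(b,a)"]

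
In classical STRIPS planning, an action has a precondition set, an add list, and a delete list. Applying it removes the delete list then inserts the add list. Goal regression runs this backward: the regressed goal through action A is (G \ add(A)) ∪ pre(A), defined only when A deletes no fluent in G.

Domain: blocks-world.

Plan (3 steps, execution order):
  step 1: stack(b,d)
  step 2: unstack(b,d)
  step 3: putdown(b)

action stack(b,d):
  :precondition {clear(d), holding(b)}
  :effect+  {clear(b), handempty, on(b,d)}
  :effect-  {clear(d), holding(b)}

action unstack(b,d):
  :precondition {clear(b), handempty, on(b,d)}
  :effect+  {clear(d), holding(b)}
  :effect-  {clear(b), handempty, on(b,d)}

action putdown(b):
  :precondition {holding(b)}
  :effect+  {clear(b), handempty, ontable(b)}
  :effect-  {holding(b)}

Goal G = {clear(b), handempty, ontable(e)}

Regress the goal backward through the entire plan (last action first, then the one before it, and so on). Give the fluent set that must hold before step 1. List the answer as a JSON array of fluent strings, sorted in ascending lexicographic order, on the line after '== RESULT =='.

Work backward from the goal:
  through step 3 (putdown(b)): drop {clear(b), handempty}, keep {ontable(e)}, require {holding(b)}
    → {holding(b), ontable(e)}
  through step 2 (unstack(b,d)): drop {holding(b)}, keep {ontable(e)}, require {clear(b), handempty, on(b,d)}
    → {clear(b), handempty, on(b,d), ontable(e)}
  through step 1 (stack(b,d)): drop {clear(b), handempty, on(b,d)}, keep {ontable(e)}, require {clear(d), holding(b)}
    → {clear(d), holding(b), ontable(e)}

== RESULT ==
["clear(d)", "holding(b)", "ontable(e)"]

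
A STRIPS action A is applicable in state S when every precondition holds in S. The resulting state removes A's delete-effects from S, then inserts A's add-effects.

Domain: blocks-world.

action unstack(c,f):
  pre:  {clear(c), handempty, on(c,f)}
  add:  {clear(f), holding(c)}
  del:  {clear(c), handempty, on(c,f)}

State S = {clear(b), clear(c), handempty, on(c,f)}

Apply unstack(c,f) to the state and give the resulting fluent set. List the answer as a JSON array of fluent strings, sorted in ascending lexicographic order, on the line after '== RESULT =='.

Compute (S \ del) ∪ add:
  pre ⊆ S: {clear(c), handempty, on(c,f)} ⊆ S  — applicable
  S \ del = {clear(b)}
  ∪ add   = {clear(b), clear(f), holding(c)}

== RESULT ==
["clear(b)", "clear(f)", "holding(c)"]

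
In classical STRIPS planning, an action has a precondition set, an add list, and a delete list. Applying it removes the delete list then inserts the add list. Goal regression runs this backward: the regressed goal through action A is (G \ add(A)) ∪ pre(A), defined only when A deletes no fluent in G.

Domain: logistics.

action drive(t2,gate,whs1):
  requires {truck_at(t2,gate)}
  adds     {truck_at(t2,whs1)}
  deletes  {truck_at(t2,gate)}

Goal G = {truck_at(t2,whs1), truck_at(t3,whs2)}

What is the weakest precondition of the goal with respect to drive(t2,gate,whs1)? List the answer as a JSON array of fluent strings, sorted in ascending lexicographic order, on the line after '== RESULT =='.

Regress:
  G ∩ del = {}  (empty — regression defined)
  G \ add = {truck_at(t2,whs1), truck_at(t3,whs2)} \ {truck_at(t2,whs1)} = {truck_at(t3,whs2)}
  ∪ pre   = {truck_at(t3,whs2)} ∪ {truck_at(t2,gate)}
          = {truck_at(t2,gate), truck_at(t3,whs2)}

== RESULT ==
["truck_at(t2,gate)", "truck_at(t3,whs2)"]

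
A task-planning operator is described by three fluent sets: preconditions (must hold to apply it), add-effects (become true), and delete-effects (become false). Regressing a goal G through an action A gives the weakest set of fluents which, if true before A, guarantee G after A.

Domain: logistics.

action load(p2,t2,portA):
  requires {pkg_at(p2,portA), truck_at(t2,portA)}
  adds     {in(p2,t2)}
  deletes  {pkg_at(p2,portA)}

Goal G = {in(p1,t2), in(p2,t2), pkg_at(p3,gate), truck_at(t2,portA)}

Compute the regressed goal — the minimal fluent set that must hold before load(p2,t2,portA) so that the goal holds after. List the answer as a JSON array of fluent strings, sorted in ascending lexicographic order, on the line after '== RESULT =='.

Compute (G \ add) ∪ pre:
  G ∩ del = {}  (empty — regression defined)
  G \ add = {in(p1,t2), in(p2,t2), pkg_at(p3,gate), truck_at(t2,portA)} \ {in(p2,t2)} = {in(p1,t2), pkg_at(p3,gate), truck_at(t2,portA)}
  ∪ pre   = {in(p1,t2), pkg_at(p3,gate), truck_at(t2,portA)} ∪ {pkg_at(p2,portA), truck_at(t2,portA)}
          = {in(p1,t2), pkg_at(p2,portA), pkg_at(p3,gate), truck_at(t2,portA)}

== RESULT ==
["in(p1,t2)", "pkg_at(p2,portA)", "pkg_at(p3,gate)", "truck_at(t2,portA)"]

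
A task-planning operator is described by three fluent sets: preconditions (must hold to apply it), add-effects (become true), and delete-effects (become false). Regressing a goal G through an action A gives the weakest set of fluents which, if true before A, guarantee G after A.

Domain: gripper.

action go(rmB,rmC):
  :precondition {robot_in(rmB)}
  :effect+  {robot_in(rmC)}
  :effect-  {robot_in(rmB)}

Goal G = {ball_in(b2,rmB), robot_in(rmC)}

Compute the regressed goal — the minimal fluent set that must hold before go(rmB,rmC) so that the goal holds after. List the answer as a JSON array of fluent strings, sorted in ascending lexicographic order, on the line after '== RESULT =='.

Compute (G \ add) ∪ pre:
  G ∩ del = {}  (empty — regression defined)
  G \ add = {ball_in(b2,rmB), robot_in(rmC)} \ {robot_in(rmC)} = {ball_in(b2,rmB)}
  ∪ pre   = {ball_in(b2,rmB)} ∪ {robot_in(rmB)}
          = {ball_in(b2,rmB), robot_in(rmB)}

== RESULT ==
["ball_in(b2,rmB)", "robot_in(rmB)"]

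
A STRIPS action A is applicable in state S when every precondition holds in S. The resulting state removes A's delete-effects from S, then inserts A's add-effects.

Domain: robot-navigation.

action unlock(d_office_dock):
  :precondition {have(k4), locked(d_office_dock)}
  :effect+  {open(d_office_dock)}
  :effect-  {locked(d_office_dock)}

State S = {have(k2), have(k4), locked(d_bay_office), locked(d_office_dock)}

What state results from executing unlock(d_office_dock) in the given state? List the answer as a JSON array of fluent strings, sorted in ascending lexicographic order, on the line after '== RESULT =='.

Compute (S \ del) ∪ add:
  pre ⊆ S: {have(k4), locked(d_office_dock)} ⊆ S  — applicable
  S \ del = {have(k2), have(k4), locked(d_bay_office)}
  ∪ add   = {have(k2), have(k4), locked(d_bay_office), open(d_office_dock)}

== RESULT ==
["have(k2)", "have(k4)", "locked(d_bay_office)", "open(d_office_dock)"]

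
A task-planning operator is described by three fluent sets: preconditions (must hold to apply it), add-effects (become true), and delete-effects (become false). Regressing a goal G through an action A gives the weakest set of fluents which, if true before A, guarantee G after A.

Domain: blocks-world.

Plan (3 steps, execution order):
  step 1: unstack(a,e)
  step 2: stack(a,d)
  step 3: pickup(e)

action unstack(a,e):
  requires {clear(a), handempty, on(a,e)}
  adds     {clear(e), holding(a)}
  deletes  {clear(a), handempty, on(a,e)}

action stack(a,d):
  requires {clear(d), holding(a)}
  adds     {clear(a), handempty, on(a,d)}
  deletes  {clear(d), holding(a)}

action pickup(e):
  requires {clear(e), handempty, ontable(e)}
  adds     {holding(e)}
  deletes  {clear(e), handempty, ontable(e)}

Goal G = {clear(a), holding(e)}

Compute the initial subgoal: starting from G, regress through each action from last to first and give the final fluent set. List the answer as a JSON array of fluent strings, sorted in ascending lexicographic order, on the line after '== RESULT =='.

Regress step by step:
  through step 3 (pickup(e)): drop {holding(e)}, keep {clear(a)}, require {clear(e), handempty, ontable(e)}
    → {clear(a), clear(e), handempty, ontable(e)}
  through step 2 (stack(a,d)): drop {clear(a), handempty}, keep {clear(e), ontable(e)}, require {clear(d), holding(a)}
    → {clear(d), clear(e), holding(a), ontable(e)}
  through step 1 (unstack(a,e)): drop {clear(e), holding(a)}, keep {clear(d), ontable(e)}, require {clear(a), handempty, on(a,e)}
    → {clear(a), clear(d), handempty, on(a,e), ontable(e)}

== RESULT ==
["clear(a)", "clear(d)", "handempty", "on(a,e)", "ontable(e)"]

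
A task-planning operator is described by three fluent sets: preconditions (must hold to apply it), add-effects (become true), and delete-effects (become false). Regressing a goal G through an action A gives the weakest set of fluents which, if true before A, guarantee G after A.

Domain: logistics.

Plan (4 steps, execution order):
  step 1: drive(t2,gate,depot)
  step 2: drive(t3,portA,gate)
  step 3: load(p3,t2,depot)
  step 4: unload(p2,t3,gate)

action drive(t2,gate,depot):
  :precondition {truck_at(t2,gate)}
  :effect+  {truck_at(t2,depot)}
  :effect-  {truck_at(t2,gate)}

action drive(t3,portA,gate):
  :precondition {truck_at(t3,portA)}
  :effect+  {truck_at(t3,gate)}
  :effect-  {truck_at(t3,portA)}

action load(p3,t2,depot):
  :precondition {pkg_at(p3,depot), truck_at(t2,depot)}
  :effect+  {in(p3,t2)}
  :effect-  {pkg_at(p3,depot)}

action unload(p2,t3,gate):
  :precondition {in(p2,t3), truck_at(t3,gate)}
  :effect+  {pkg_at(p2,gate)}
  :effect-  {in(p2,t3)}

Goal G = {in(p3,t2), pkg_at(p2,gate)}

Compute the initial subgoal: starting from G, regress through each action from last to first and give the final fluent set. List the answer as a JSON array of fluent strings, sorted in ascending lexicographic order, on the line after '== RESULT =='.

Work backward from the goal:
  through step 4 (unload(p2,t3,gate)): drop {pkg_at(p2,gate)}, keep {in(p3,t2)}, require {in(p2,t3), truck_at(t3,gate)}
    → {in(p2,t3), in(p3,t2), truck_at(t3,gate)}
  through step 3 (load(p3,t2,depot)): drop {in(p3,t2)}, keep {in(p2,t3), truck_at(t3,gate)}, require {pkg_at(p3,depot), truck_at(t2,depot)}
    → {in(p2,t3), pkg_at(p3,depot), truck_at(t2,depot), truck_at(t3,gate)}
  through step 2 (drive(t3,portA,gate)): drop {truck_at(t3,gate)}, keep {in(p2,t3), pkg_at(p3,depot), truck_at(t2,depot)}, require {truck_at(t3,portA)}
    → {in(p2,t3), pkg_at(p3,depot), truck_at(t2,depot), truck_at(t3,portA)}
  through step 1 (drive(t2,gate,depot)): drop {truck_at(t2,depot)}, keep {in(p2,t3), pkg_at(p3,depot), truck_at(t3,portA)}, require {truck_at(t2,gate)}
    → {in(p2,t3), pkg_at(p3,depot), truck_at(t2,gate), truck_at(t3,portA)}

== RESULT ==
["in(p2,t3)", "pkg_at(p3,depot)", "truck_at(t2,gate)", "truck_at(t3,portA)"]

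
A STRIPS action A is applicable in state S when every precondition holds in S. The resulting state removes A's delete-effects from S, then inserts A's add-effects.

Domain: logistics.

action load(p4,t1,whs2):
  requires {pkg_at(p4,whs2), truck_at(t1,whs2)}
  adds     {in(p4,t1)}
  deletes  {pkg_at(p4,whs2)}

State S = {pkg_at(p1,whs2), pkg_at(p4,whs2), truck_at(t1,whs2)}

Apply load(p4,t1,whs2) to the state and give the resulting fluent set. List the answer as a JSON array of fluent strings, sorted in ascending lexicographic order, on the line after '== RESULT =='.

Progress:
  pre ⊆ S: {pkg_at(p4,whs2), truck_at(t1,whs2)} ⊆ S  — applicable
  S \ del = {pkg_at(p1,whs2), truck_at(t1,whs2)}
  ∪ add   = {in(p4,t1), pkg_at(p1,whs2), truck_at(t1,whs2)}

== RESULT ==
["in(p4,t1)", "pkg_at(p1,whs2)", "truck_at(t1,whs2)"]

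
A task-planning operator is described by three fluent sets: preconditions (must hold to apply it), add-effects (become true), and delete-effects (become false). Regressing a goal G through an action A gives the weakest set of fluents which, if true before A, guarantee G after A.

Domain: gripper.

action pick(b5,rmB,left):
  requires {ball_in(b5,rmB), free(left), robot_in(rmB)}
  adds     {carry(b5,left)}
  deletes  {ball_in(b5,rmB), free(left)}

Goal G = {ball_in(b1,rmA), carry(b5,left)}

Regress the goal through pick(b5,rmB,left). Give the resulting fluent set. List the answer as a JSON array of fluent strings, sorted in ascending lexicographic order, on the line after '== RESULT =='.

Regress:
  G ∩ del = {}  (empty — regression defined)
  G \ add = {ball_in(b1,rmA), carry(b5,left)} \ {carry(b5,left)} = {ball_in(b1,rmA)}
  ∪ pre   = {ball_in(b1,rmA)} ∪ {ball_in(b5,rmB), free(left), robot_in(rmB)}
          = {ball_in(b1,rmA), ball_in(b5,rmB), free(left), robot_in(rmB)}

== RESULT ==
["ball_in(b1,rmA)", "ball_in(b5,rmB)", "free(left)", "robot_in(rmB)"]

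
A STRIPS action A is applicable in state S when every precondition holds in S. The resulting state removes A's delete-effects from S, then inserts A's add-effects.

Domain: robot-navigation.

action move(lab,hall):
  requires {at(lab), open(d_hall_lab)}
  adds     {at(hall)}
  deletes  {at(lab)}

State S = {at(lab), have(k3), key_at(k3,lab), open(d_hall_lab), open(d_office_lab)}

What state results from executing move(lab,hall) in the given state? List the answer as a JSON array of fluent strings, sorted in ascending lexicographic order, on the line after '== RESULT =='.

Compute (S \ del) ∪ add:
  pre ⊆ S: {at(lab), open(d_hall_lab)} ⊆ S  — applicable
  S \ del = {have(k3), key_at(k3,lab), open(d_hall_lab), open(d_office_lab)}
  ∪ add   = {at(hall), have(k3), key_at(k3,lab), open(d_hall_lab), open(d_office_lab)}

== RESULT ==
["at(hall)", "have(k3)", "key_at(k3,lab)", "open(d_hall_lab)", "open(d_office_lab)"]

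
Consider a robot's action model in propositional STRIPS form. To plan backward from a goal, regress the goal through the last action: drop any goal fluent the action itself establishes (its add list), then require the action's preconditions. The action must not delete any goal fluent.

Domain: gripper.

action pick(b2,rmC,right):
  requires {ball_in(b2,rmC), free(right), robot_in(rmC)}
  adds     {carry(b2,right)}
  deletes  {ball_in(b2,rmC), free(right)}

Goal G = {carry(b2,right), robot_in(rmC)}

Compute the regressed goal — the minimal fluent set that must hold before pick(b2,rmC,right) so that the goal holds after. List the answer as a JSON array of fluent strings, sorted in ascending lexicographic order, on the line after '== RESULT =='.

Compute (G \ add) ∪ pre:
  G ∩ del = {}  (empty — regression defined)
  G \ add = {carry(b2,right), robot_in(rmC)} \ {carry(b2,right)} = {robot_in(rmC)}
  ∪ pre   = {robot_in(rmC)} ∪ {ball_in(b2,rmC), free(right), robot_in(rmC)}
          = {ball_in(b2,rmC), free(right), robot_in(rmC)}

== RESULT ==
["ball_in(b2,rmC)", "free(right)", "robot_in(rmC)"]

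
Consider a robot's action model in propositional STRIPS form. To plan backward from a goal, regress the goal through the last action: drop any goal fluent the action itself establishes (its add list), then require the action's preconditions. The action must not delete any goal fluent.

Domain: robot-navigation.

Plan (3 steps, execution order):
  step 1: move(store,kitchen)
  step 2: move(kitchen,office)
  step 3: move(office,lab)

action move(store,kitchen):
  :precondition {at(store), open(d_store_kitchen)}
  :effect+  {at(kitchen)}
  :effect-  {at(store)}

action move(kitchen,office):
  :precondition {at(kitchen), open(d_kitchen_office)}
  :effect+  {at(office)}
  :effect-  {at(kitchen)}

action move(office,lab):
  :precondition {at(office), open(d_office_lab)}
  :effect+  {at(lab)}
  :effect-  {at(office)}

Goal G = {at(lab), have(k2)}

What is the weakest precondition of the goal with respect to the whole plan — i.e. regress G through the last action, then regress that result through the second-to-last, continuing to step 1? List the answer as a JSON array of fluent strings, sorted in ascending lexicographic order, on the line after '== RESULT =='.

Regress step by step:
  through step 3 (move(office,lab)): drop {at(lab)}, keep {have(k2)}, require {at(office), open(d_office_lab)}
    → {at(office), have(k2), open(d_office_lab)}
  through step 2 (move(kitchen,office)): drop {at(office)}, keep {have(k2), open(d_office_lab)}, require {at(kitchen), open(d_kitchen_office)}
    → {at(kitchen), have(k2), open(d_kitchen_office), open(d_office_lab)}
  through step 1 (move(store,kitchen)): drop {at(kitchen)}, keep {have(k2), open(d_kitchen_office), open(d_office_lab)}, require {at(store), open(d_store_kitchen)}
    → {at(store), have(k2), open(d_kitchen_office), open(d_office_lab), open(d_store_kitchen)}

== RESULT ==
["at(store)", "have(k2)", "open(d_kitchen_office)", "open(d_office_lab)", "open(d_store_kitchen)"]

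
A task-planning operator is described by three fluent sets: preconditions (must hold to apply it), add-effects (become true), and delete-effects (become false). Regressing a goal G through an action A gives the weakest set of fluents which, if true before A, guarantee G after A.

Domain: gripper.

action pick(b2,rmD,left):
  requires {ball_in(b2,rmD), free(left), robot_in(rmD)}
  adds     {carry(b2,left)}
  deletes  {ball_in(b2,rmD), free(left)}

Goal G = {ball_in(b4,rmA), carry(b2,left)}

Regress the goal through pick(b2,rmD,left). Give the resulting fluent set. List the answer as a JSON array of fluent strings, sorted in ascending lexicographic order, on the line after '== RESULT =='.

Regress:
  G ∩ del = {}  (empty — regression defined)
  G \ add = {ball_in(b4,rmA), carry(b2,left)} \ {carry(b2,left)} = {ball_in(b4,rmA)}
  ∪ pre   = {ball_in(b4,rmA)} ∪ {ball_in(b2,rmD), free(left), robot_in(rmD)}
          = {ball_in(b2,rmD), ball_in(b4,rmA), free(left), robot_in(rmD)}

== RESULT ==
["ball_in(b2,rmD)", "ball_in(b4,rmA)", "free(left)", "robot_in(rmD)"]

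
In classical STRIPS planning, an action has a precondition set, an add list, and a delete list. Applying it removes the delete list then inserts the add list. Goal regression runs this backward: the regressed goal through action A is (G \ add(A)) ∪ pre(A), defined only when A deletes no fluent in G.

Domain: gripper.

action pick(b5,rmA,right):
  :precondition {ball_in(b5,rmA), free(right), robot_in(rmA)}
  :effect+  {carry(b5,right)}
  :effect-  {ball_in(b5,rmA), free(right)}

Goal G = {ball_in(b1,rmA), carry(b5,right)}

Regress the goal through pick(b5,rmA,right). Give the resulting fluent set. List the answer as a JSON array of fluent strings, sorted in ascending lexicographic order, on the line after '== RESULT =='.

Regress:
  G ∩ del = {}  (empty — regression defined)
  G \ add = {ball_in(b1,rmA), carry(b5,right)} \ {carry(b5,right)} = {ball_in(b1,rmA)}
  ∪ pre   = {ball_in(b1,rmA)} ∪ {ball_in(b5,rmA), free(right), robot_in(rmA)}
          = {ball_in(b1,rmA), ball_in(b5,rmA), free(right), robot_in(rmA)}

== RESULT ==
["ball_in(b1,rmA)", "ball_in(b5,rmA)", "free(right)", "robot_in(rmA)"]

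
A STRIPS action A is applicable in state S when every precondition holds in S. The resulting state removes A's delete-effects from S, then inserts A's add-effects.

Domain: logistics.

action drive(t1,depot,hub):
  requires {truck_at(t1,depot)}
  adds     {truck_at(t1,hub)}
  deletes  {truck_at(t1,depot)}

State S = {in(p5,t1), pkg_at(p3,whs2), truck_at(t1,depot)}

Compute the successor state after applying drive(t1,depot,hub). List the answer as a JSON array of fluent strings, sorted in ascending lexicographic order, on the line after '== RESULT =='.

Compute (S \ del) ∪ add:
  pre ⊆ S: {truck_at(t1,depot)} ⊆ S  — applicable
  S \ del = {in(p5,t1), pkg_at(p3,whs2)}
  ∪ add   = {in(p5,t1), pkg_at(p3,whs2), truck_at(t1,hub)}

== RESULT ==
["in(p5,t1)", "pkg_at(p3,whs2)", "truck_at(t1,hub)"]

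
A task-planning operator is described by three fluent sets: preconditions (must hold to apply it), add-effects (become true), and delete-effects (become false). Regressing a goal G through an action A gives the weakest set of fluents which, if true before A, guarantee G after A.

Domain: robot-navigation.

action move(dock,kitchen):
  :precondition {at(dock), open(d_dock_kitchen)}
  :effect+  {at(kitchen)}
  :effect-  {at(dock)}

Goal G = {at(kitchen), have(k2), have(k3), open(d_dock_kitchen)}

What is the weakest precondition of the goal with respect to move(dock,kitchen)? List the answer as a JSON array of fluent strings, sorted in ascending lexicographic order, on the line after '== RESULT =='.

Regress:
  G ∩ del = {}  (empty — regression defined)
  G \ add = {at(kitchen), have(k2), have(k3), open(d_dock_kitchen)} \ {at(kitchen)} = {have(k2), have(k3), open(d_dock_kitchen)}
  ∪ pre   = {have(k2), have(k3), open(d_dock_kitchen)} ∪ {at(dock), open(d_dock_kitchen)}
          = {at(dock), have(k2), have(k3), open(d_dock_kitchen)}

== RESULT ==
["at(dock)", "have(k2)", "have(k3)", "open(d_dock_kitchen)"]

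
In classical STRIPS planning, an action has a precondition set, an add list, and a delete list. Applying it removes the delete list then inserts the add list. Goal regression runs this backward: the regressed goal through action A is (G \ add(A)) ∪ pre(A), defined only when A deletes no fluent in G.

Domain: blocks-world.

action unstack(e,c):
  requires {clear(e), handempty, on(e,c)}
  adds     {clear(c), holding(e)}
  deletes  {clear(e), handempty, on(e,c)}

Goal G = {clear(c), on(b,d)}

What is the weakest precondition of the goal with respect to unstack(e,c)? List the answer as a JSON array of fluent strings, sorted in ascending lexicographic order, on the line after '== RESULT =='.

Regress:
  G ∩ del = {}  (empty — regression defined)
  G \ add = {clear(c), on(b,d)} \ {clear(c), holding(e)} = {on(b,d)}
  ∪ pre   = {on(b,d)} ∪ {clear(e), handempty, on(e,c)}
          = {clear(e), handempty, on(b,d), on(e,c)}

== RESULT ==
["clear(e)", "handempty", "on(b,d)", "on(e,c)"]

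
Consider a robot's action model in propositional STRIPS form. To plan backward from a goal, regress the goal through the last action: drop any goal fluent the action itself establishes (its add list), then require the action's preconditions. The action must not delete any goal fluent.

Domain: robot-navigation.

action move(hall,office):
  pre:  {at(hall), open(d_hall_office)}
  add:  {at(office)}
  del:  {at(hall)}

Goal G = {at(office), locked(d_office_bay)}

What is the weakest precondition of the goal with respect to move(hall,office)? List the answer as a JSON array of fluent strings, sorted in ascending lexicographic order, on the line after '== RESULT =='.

Compute (G \ add) ∪ pre:
  G ∩ del = {}  (empty — regression defined)
  G \ add = {at(office), locked(d_office_bay)} \ {at(office)} = {locked(d_office_bay)}
  ∪ pre   = {locked(d_office_bay)} ∪ {at(hall), open(d_hall_office)}
          = {at(hall), locked(d_office_bay), open(d_hall_office)}

== RESULT ==
["at(hall)", "locked(d_office_bay)", "open(d_hall_office)"]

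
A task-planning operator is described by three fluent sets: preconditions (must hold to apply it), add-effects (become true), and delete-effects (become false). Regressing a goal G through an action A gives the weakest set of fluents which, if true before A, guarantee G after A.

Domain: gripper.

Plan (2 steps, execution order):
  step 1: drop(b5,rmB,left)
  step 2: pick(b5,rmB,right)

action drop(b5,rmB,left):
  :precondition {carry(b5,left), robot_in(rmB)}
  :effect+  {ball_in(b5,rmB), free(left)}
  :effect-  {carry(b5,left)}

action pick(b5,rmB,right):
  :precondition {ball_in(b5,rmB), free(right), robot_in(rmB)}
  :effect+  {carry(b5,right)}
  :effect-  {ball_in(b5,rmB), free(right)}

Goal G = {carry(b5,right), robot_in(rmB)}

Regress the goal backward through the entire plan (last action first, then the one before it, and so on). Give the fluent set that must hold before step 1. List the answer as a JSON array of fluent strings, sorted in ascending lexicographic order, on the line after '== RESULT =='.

Regress step by step:
  through step 2 (pick(b5,rmB,right)): drop {carry(b5,right)}, keep {robot_in(rmB)}, require {ball_in(b5,rmB), free(right), robot_in(rmB)}
    → {ball_in(b5,rmB), free(right), robot_in(rmB)}
  through step 1 (drop(b5,rmB,left)): drop {ball_in(b5,rmB)}, keep {free(right), robot_in(rmB)}, require {carry(b5,left), robot_in(rmB)}
    → {carry(b5,left), free(right), robot_in(rmB)}

== RESULT ==
["carry(b5,left)", "free(right)", "robot_in(rmB)"]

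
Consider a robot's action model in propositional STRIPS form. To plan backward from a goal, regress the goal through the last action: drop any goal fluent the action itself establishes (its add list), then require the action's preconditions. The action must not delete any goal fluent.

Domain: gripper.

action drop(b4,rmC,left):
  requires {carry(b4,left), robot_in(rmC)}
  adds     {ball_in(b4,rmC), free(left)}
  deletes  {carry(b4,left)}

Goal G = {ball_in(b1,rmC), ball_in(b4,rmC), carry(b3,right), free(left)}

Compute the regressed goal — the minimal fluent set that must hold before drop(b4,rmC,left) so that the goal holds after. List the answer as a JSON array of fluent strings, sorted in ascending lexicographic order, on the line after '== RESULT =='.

Compute (G \ add) ∪ pre:
  G ∩ del = {}  (empty — regression defined)
  G \ add = {ball_in(b1,rmC), ball_in(b4,rmC), carry(b3,right), free(left)} \ {ball_in(b4,rmC), free(left)} = {ball_in(b1,rmC), carry(b3,right)}
  ∪ pre   = {ball_in(b1,rmC), carry(b3,right)} ∪ {carry(b4,left), robot_in(rmC)}
          = {ball_in(b1,rmC), carry(b3,right), carry(b4,left), robot_in(rmC)}

== RESULT ==
["ball_in(b1,rmC)", "carry(b3,right)", "carry(b4,left)", "robot_in(rmC)"]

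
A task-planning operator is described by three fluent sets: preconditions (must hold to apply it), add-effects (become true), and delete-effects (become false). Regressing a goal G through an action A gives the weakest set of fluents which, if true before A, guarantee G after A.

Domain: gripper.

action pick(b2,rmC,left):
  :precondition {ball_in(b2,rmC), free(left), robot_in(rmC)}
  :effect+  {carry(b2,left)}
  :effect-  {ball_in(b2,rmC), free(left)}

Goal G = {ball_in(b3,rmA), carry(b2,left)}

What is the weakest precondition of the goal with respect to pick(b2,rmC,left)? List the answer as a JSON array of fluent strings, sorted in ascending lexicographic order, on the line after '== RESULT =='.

Regress:
  G ∩ del = {}  (empty — regression defined)
  G \ add = {ball_in(b3,rmA), carry(b2,left)} \ {carry(b2,left)} = {ball_in(b3,rmA)}
  ∪ pre   = {ball_in(b3,rmA)} ∪ {ball_in(b2,rmC), free(left), robot_in(rmC)}
          = {ball_in(b2,rmC), ball_in(b3,rmA), free(left), robot_in(rmC)}

== RESULT ==
["ball_in(b2,rmC)", "ball_in(b3,rmA)", "free(left)", "robot_in(rmC)"]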